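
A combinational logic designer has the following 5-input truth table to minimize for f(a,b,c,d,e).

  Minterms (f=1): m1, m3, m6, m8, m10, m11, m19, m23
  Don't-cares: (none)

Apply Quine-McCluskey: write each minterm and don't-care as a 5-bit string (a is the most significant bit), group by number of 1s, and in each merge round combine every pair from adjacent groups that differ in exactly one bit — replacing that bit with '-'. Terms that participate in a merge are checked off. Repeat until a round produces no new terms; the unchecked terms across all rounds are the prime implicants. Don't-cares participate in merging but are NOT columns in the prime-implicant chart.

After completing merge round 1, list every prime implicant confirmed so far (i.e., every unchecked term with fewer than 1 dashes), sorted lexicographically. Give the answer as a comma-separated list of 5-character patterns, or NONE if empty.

[col 0] 00001*, 00011*, 00110, 01000*, 01010*, 01011*, 10011*, 10111*
[col 1] -0011, 0-011, 000-1, 010-0, 0101-, 10-11
Prime implicants: -0011, 0-011, 000-1, 00110, 010-0, 0101-, 10-11

00110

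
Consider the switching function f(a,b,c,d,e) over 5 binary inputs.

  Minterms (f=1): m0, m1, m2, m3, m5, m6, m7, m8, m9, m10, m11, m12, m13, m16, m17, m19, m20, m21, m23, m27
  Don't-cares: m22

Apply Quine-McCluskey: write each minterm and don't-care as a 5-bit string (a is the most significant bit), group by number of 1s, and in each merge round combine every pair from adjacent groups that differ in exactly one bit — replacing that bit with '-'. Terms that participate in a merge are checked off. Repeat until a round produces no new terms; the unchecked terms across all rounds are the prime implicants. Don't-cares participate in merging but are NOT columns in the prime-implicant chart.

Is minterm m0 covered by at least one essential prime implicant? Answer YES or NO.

[col 0] 00000*, 00001*, 00010*, 00011*, 00101*, 00110*, 00111*, 01000*, 01001*, 01010*, 01011*, 01100*, 01101*, 10000*, 10001*, 10011*, 10100*, 10101*, 10110*, 10111*, 11011*
[col 1] -0000*, -0001*, -0011*, -0101*, -0110*, -0111*, -1011*, 0-000*, 0-001*, 0-010*, 0-011*, 0-101*, 00-01*, 00-10*, 00-11*, 000-0*, 000-1*, 0000-*, 0001-*, 001-1*, 0011-*, 01-00*, 01-01*, 010-0*, 010-1*, 0100-*, 0101-*, 0110-*, 1-011*, 10-00*, 10-01*, 10-11*, 100-1*, 1000-*, 101-0*, 101-1*, 1010-*, 1011-*
[col 2] --011, -0-01*, -0-11*, -00-1*, -000-, -01-1*, -011-, 0--01, 0-0-0*, 0-0-1*, 0-00-*, 0-01-*, 00--1*, 00-1-, 000--*, 01-0-, 010--*, 10--1*, 10-0-, 101--
[col 3] -0--1, 0-0--
Prime implicants: --011, -0--1, -000-, -011-, 0--01, 0-0--, 00-1-, 01-0-, 10-0-, 101--
PI chart (minterm → PIs covering it):
  0 | -000-,0-0--
  1 | -0--1,-000-,0--01,0-0--
  2 | 0-0--,00-1-
  3 | --011,-0--1,0-0--,00-1-
  5 | -0--1,0--01
  6 | -011-,00-1-
  7 | -0--1,-011-,00-1-
  8 | 0-0--,01-0-
  9 | 0--01,0-0--,01-0-
  10 | 0-0--  (sole → essential)
  11 | --011,0-0--
  12 | 01-0-  (sole → essential)
  13 | 0--01,01-0-
  16 | -000-,10-0-
  17 | -0--1,-000-,10-0-
  19 | --011,-0--1
  20 | 10-0-,101--
  21 | -0--1,10-0-,101--
  23 | -0--1,-011-,101--
  27 | --011  (sole → essential)
Essential prime implicants: --011, 0-0--, 01-0-

YES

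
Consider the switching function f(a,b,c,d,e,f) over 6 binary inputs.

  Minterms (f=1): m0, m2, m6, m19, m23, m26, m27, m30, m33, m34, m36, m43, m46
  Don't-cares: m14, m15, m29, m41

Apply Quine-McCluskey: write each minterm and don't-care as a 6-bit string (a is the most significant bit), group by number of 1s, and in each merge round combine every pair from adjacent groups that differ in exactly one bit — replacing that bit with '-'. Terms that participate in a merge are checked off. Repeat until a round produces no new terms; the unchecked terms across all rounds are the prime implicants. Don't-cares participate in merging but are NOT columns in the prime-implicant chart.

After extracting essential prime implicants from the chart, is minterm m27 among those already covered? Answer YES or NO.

Round 0: 000000✓ 000010✓ 000110✓ 001110✓ 001111✓ 010011✓ 010111✓ 011010✓ 011011✓ 011101 011110✓ 100001✓ 100010✓ 100100 101001✓ 101011✓ 101110✓
Round 1: -00010 -01110 0-1110 00-110 000-10 0000-0 00111- 01-011 010-11 011-10 01101- 10-001 1010-1
PIs = {-00010, -01110, 0-1110, 00-110, 000-10, 0000-0, 00111-, 01-011, 010-11, 011-10, 01101-, 011101, 10-001, 100100, 1010-1}
Coverage chart:
  m0: 0000-0 ←essential
  m2: -00010,000-10,0000-0
  m6: 00-110,000-10
  m19: 01-011,010-11
  m23: 010-11 ←essential
  m26: 011-10,01101-
  m27: 01-011,01101-
  m30: 0-1110,011-10
  m33: 10-001 ←essential
  m34: -00010 ←essential
  m36: 100100 ←essential
  m43: 1010-1 ←essential
  m46: -01110 ←essential
Essential: -00010, -01110, 0000-0, 010-11, 10-001, 100100, 1010-1

NO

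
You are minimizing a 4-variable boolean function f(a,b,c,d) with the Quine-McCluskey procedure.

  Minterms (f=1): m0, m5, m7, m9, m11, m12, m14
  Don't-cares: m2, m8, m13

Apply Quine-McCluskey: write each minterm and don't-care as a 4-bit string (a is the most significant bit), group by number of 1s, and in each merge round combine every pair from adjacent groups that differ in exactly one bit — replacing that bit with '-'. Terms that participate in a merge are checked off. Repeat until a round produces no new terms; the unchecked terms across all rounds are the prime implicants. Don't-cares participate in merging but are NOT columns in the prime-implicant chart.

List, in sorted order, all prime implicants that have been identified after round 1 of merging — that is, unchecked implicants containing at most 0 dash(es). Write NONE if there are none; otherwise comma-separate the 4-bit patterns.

Round 0: 0000✓ 0010✓ 0101✓ 0111✓ 1000✓ 1001✓ 1011✓ 1100✓ 1101✓ 1110✓
Round 1: -000 -101 00-0 01-1 1-00✓ 1-01✓ 10-1 100-✓ 11-0 110-✓
Round 2: 1-0-
PIs = {-000, -101, 00-0, 01-1, 1-0-, 10-1, 11-0}

NONE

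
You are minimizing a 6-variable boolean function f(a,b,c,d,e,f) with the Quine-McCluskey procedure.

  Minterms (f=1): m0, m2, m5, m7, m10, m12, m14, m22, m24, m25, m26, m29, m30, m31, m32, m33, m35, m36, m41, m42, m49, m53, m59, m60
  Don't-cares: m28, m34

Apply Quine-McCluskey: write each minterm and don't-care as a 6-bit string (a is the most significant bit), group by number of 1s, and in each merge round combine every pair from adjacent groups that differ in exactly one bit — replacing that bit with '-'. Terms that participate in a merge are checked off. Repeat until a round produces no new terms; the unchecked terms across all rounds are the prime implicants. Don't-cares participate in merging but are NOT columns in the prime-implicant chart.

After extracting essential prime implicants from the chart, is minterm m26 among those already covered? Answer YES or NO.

NO

[col 0] 000000*, 000010*, 000101*, 000111*, 001010*, 001100*, 001110*, 010110*, 011000*, 011001*, 011010*, 011100*, 011101*, 011110*, 011111*, 100000*, 100001*, 100010*, 100011*, 100100*, 101001*, 101010*, 110001*, 110101*, 111011, 111100*
[col 1] -00000*, -00010*, -01010*, -11100, 0-1010*, 0-1100*, 0-1110*, 00-010*, 0000-0*, 0001-1, 001-10*, 0011-0*, 01-110, 011-00*, 011-01*, 011-10*, 0110-0*, 01100-*, 0111-0*, 0111-1*, 01110-*, 01111-*, 1-0001, 10-001, 10-010*, 100-00, 1000-0*, 1000-1*, 10000-*, 10001-*, 110-01
[col 2] -0-010, -000-0, 0-1-10, 0-11-0, 011--0, 011-0-, 0111--, 1000--
Prime implicants: -0-010, -000-0, -11100, 0-1-10, 0-11-0, 0001-1, 01-110, 011--0, 011-0-, 0111--, 1-0001, 10-001, 100-00, 1000--, 110-01, 111011
PI chart (minterm → PIs covering it):
  0 | -000-0  (sole → essential)
  2 | -0-010,-000-0
  5 | 0001-1  (sole → essential)
  7 | 0001-1  (sole → essential)
  10 | -0-010,0-1-10
  12 | 0-11-0  (sole → essential)
  14 | 0-1-10,0-11-0
  22 | 01-110  (sole → essential)
  24 | 011--0,011-0-
  25 | 011-0-  (sole → essential)
  26 | 0-1-10,011--0
  29 | 011-0-,0111--
  30 | 0-1-10,0-11-0,01-110,011--0,0111--
  31 | 0111--  (sole → essential)
  32 | -000-0,100-00,1000--
  33 | 1-0001,10-001,1000--
  35 | 1000--  (sole → essential)
  36 | 100-00  (sole → essential)
  41 | 10-001  (sole → essential)
  42 | -0-010  (sole → essential)
  49 | 1-0001,110-01
  53 | 110-01  (sole → essential)
  59 | 111011  (sole → essential)
  60 | -11100  (sole → essential)
Essential prime implicants: -0-010, -000-0, -11100, 0-11-0, 0001-1, 01-110, 011-0-, 0111--, 10-001, 100-00, 1000--, 110-01, 111011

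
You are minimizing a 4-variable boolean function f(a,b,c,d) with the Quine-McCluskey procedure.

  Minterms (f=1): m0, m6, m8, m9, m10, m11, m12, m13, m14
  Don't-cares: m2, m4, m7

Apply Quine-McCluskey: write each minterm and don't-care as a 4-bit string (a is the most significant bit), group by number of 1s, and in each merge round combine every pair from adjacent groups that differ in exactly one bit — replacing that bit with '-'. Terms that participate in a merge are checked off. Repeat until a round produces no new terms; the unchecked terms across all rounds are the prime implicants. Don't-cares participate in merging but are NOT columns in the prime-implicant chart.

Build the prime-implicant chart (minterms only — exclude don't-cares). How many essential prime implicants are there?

[col 0] 0000*, 0010*, 0100*, 0110*, 0111*, 1000*, 1001*, 1010*, 1011*, 1100*, 1101*, 1110*
[col 1] -000*, -010*, -100*, -110*, 0-00*, 0-10*, 00-0*, 01-0*, 011-, 1-00*, 1-01*, 1-10*, 10-0*, 10-1*, 100-*, 101-*, 11-0*, 110-*
[col 2] --00*, --10*, -0-0*, -1-0*, 0--0*, 1--0*, 1-0-, 10--
[col 3] ---0
Prime implicants: ---0, 011-, 1-0-, 10--
PI chart (minterm → PIs covering it):
  0 | ---0  (sole → essential)
  6 | ---0,011-
  8 | ---0,1-0-,10--
  9 | 1-0-,10--
  10 | ---0,10--
  11 | 10--  (sole → essential)
  12 | ---0,1-0-
  13 | 1-0-  (sole → essential)
  14 | ---0  (sole → essential)
Essential prime implicants: ---0, 1-0-, 10--

3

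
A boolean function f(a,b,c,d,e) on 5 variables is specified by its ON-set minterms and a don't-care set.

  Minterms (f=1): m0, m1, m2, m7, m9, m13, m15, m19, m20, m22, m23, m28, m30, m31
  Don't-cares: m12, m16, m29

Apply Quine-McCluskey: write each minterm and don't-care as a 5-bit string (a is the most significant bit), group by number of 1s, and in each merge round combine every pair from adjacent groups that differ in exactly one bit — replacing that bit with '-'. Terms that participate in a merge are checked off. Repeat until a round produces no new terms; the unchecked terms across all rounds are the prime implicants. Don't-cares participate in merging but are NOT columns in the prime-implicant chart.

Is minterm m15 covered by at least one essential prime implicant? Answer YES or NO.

Round 0: 00000✓ 00001✓ 00010✓ 00111✓ 01001✓ 01100✓ 01101✓ 01111✓ 10000✓ 10011✓ 10100✓ 10110✓ 10111✓ 11100✓ 11101✓ 11110✓ 11111✓
Round 1: -0000 -0111✓ -1100✓ -1101✓ -1111✓ 0-001 0-111✓ 000-0 0000- 01-01 011-1✓ 0110-✓ 1-100✓ 1-110✓ 1-111✓ 10-00 10-11 101-0✓ 1011-✓ 111-0✓ 111-1✓ 1110-✓ 1111-✓
Round 2: --111 -11-1 -110- 1-1-0 1-11- 111--
PIs = {--111, -0000, -11-1, -110-, 0-001, 000-0, 0000-, 01-01, 1-1-0, 1-11-, 10-00, 10-11, 111--}
Coverage chart:
  m0: -0000,000-0,0000-
  m1: 0-001,0000-
  m2: 000-0 ←essential
  m7: --111 ←essential
  m9: 0-001,01-01
  m13: -11-1,-110-,01-01
  m15: --111,-11-1
  m19: 10-11 ←essential
  m20: 1-1-0,10-00
  m22: 1-1-0,1-11-
  m23: --111,1-11-,10-11
  m28: -110-,1-1-0,111--
  m30: 1-1-0,1-11-,111--
  m31: --111,-11-1,1-11-,111--
Essential: --111, 000-0, 10-11

YES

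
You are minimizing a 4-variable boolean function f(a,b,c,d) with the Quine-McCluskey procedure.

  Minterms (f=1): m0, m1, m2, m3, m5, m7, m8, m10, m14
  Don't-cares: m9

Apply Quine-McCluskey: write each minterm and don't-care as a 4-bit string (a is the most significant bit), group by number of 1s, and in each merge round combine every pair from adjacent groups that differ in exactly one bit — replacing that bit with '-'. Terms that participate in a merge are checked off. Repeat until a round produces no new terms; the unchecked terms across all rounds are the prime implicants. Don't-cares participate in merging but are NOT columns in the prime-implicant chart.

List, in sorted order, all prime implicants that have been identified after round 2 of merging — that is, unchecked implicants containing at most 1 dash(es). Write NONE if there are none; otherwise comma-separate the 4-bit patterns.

Round 0: 0000✓ 0001✓ 0010✓ 0011✓ 0101✓ 0111✓ 1000✓ 1001✓ 1010✓ 1110✓
Round 1: -000✓ -001✓ -010✓ 0-01✓ 0-11✓ 00-0✓ 00-1✓ 000-✓ 001-✓ 01-1✓ 1-10 10-0✓ 100-✓
Round 2: -0-0 -00- 0--1 00--
PIs = {-0-0, -00-, 0--1, 00--, 1-10}

1-10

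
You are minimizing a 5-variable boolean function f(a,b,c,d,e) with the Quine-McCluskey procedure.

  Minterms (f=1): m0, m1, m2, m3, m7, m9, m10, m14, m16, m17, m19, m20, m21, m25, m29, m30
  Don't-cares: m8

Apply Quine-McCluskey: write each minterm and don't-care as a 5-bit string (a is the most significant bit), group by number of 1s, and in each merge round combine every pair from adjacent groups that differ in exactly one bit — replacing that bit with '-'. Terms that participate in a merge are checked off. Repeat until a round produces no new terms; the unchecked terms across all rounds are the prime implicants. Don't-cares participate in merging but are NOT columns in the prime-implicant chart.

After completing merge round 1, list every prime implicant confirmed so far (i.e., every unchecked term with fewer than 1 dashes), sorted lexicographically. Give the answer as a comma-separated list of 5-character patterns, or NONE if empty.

NONE

size-2^0 implicants → 00000(✓)  00001(✓)  00010(✓)  00011(✓)  00111(✓)  01000(✓)  01001(✓)  01010(✓)  01110(✓)  10000(✓)  10001(✓)  10011(✓)  10100(✓)  10101(✓)  11001(✓)  11101(✓)  11110(✓)
size-2^1 implicants → -0000(✓)  -0001(✓)  -0011(✓)  -1001(✓)  -1110  0-000(✓)  0-001(✓)  0-010(✓)  00-11  000-0(✓)  000-1(✓)  0000-(✓)  0001-(✓)  01-10  010-0(✓)  0100-(✓)  1-001(✓)  1-101(✓)  10-00(✓)  10-01(✓)  100-1(✓)  1000-(✓)  1010-(✓)  11-01(✓)
size-2^2 implicants → --001  -00-1  -000-  0-0-0  0-00-  000--  1--01  10-0-
Unchecked terms (primes): --001, -00-1, -000-, -1110, 0-0-0, 0-00-, 00-11, 000--, 01-10, 1--01, 10-0-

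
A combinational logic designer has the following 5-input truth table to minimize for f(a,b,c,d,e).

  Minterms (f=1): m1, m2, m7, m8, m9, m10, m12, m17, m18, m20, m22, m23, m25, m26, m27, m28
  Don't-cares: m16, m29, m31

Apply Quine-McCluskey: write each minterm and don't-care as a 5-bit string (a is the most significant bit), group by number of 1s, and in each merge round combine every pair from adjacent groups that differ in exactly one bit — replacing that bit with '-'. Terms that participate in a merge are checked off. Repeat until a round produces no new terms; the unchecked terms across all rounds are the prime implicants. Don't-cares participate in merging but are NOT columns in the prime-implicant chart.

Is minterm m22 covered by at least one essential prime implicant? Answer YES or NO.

size-2^0 implicants → 00001(✓)  00010(✓)  00111(✓)  01000(✓)  01001(✓)  01010(✓)  01100(✓)  10000(✓)  10001(✓)  10010(✓)  10100(✓)  10110(✓)  10111(✓)  11001(✓)  11010(✓)  11011(✓)  11100(✓)  11101(✓)  11111(✓)
size-2^1 implicants → -0001(✓)  -0010(✓)  -0111  -1001(✓)  -1010(✓)  -1100  0-001(✓)  0-010(✓)  01-00  010-0  0100-  1-001(✓)  1-010(✓)  1-100  1-111  10-00(✓)  10-10(✓)  100-0(✓)  1000-  101-0(✓)  1011-  11-01(✓)  11-11(✓)  110-1(✓)  1101-  111-1(✓)  1110-
size-2^2 implicants → --001  --010  10--0  11--1
Unchecked terms (primes): --001, --010, -0111, -1100, 01-00, 010-0, 0100-, 1-100, 1-111, 10--0, 1000-, 1011-, 11--1, 1101-, 1110-
Minterm coverage:
  m1 ⊆ --001 [E]
  m2 ⊆ --010 [E]
  m7 ⊆ -0111 [E]
  m8 ⊆ 01-00,010-0,0100-
  m9 ⊆ --001,0100-
  m10 ⊆ --010,010-0
  m12 ⊆ -1100,01-00
  m17 ⊆ --001,1000-
  m18 ⊆ --010,10--0
  m20 ⊆ 1-100,10--0
  m22 ⊆ 10--0,1011-
  m23 ⊆ -0111,1-111,1011-
  m25 ⊆ --001,11--1
  m26 ⊆ --010,1101-
  m27 ⊆ 11--1,1101-
  m28 ⊆ -1100,1-100,1110-
E = {--001, --010, -0111}

NO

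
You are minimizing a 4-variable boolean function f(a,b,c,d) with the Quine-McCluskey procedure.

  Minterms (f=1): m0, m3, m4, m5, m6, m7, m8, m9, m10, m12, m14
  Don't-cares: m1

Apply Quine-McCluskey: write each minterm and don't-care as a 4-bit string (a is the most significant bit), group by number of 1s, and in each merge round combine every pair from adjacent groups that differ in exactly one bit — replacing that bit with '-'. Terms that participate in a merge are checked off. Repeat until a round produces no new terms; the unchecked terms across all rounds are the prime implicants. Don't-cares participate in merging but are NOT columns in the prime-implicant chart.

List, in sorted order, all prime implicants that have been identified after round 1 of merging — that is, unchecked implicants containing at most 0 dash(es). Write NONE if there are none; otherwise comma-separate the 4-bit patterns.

NONE

Round 0: 0000✓ 0001✓ 0011✓ 0100✓ 0101✓ 0110✓ 0111✓ 1000✓ 1001✓ 1010✓ 1100✓ 1110✓
Round 1: -000✓ -001✓ -100✓ -110✓ 0-00✓ 0-01✓ 0-11✓ 00-1✓ 000-✓ 01-0✓ 01-1✓ 010-✓ 011-✓ 1-00✓ 1-10✓ 10-0✓ 100-✓ 11-0✓
Round 2: --00 -00- -1-0 0--1 0-0- 01-- 1--0
PIs = {--00, -00-, -1-0, 0--1, 0-0-, 01--, 1--0}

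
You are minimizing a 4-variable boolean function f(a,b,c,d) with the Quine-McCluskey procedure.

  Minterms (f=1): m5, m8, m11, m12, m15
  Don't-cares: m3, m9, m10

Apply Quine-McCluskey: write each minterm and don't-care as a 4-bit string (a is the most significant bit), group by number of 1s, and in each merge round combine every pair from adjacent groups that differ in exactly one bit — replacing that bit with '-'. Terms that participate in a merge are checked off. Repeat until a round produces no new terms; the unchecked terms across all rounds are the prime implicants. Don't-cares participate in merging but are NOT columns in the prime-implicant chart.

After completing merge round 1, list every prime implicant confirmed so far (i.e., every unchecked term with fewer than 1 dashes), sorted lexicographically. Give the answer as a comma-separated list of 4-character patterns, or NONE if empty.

size-2^0 implicants → 0011(✓)  0101  1000(✓)  1001(✓)  1010(✓)  1011(✓)  1100(✓)  1111(✓)
size-2^1 implicants → -011  1-00  1-11  10-0(✓)  10-1(✓)  100-(✓)  101-(✓)
size-2^2 implicants → 10--
Unchecked terms (primes): -011, 0101, 1-00, 1-11, 10--

0101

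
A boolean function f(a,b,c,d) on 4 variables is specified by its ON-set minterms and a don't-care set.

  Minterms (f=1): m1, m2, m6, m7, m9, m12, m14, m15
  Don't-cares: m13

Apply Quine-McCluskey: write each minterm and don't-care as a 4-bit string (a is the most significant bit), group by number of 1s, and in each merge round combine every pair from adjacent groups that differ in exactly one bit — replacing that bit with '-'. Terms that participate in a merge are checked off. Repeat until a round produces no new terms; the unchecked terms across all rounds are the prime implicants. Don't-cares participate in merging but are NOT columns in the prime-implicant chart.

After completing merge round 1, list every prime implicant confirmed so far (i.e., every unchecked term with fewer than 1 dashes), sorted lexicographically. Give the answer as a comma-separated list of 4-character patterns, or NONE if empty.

size-2^0 implicants → 0001(✓)  0010(✓)  0110(✓)  0111(✓)  1001(✓)  1100(✓)  1101(✓)  1110(✓)  1111(✓)
size-2^1 implicants → -001  -110(✓)  -111(✓)  0-10  011-(✓)  1-01  11-0(✓)  11-1(✓)  110-(✓)  111-(✓)
size-2^2 implicants → -11-  11--
Unchecked terms (primes): -001, -11-, 0-10, 1-01, 11--

NONE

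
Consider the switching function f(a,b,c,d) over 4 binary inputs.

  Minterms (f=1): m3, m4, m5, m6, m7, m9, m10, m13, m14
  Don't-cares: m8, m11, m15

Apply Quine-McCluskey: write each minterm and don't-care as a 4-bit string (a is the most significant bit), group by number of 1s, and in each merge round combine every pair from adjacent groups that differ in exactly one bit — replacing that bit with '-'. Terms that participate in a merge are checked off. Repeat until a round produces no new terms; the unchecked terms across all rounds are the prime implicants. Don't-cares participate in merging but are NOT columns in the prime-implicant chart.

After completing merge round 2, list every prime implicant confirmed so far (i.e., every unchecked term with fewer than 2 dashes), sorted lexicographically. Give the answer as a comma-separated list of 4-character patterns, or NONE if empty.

NONE

Round 0: 0011✓ 0100✓ 0101✓ 0110✓ 0111✓ 1000✓ 1001✓ 1010✓ 1011✓ 1101✓ 1110✓ 1111✓
Round 1: -011✓ -101✓ -110✓ -111✓ 0-11✓ 01-0✓ 01-1✓ 010-✓ 011-✓ 1-01✓ 1-10✓ 1-11✓ 10-0✓ 10-1✓ 100-✓ 101-✓ 11-1✓ 111-✓
Round 2: --11 -1-1 -11- 01-- 1--1 1-1- 10--
PIs = {--11, -1-1, -11-, 01--, 1--1, 1-1-, 10--}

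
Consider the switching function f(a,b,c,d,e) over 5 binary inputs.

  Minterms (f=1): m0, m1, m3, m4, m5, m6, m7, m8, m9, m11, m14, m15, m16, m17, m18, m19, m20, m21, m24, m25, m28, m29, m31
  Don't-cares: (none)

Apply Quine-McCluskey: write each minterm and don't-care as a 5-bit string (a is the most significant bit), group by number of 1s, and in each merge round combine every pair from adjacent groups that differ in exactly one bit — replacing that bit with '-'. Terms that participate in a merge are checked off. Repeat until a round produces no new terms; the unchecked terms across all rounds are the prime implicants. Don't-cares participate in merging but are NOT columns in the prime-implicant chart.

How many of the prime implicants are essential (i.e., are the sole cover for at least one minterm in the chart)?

4

Round 0: 00000✓ 00001✓ 00011✓ 00100✓ 00101✓ 00110✓ 00111✓ 01000✓ 01001✓ 01011✓ 01110✓ 01111✓ 10000✓ 10001✓ 10010✓ 10011✓ 10100✓ 10101✓ 11000✓ 11001✓ 11100✓ 11101✓ 11111✓
Round 1: -0000✓ -0001✓ -0011✓ -0100✓ -0101✓ -1000✓ -1001✓ -1111 0-000✓ 0-001✓ 0-011✓ 0-110✓ 0-111✓ 00-00✓ 00-01✓ 00-11✓ 000-1✓ 0000-✓ 001-0✓ 001-1✓ 0010-✓ 0011-✓ 01-11✓ 010-1✓ 0100-✓ 0111-✓ 1-000✓ 1-001✓ 1-100✓ 1-101✓ 10-00✓ 10-01✓ 100-0✓ 100-1✓ 1000-✓ 1001-✓ 1010-✓ 11-00✓ 11-01✓ 1100-✓ 111-1 1110-✓
Round 2: --000✓ --001✓ -0-00✓ -0-01✓ -00-1 -000-✓ -010-✓ -100-✓ 0--11 0-0-1 0-00-✓ 0-11- 00--1 00-0-✓ 001-- 1--00✓ 1--01✓ 1-00-✓ 1-10-✓ 10-0-✓ 100-- 11-0-✓
Round 3: --00- -0-0- 1--0-
PIs = {--00-, -0-0-, -00-1, -1111, 0--11, 0-0-1, 0-11-, 00--1, 001--, 1--0-, 100--, 111-1}
Coverage chart:
  m0: --00-,-0-0-
  m1: --00-,-0-0-,-00-1,0-0-1,00--1
  m3: -00-1,0--11,0-0-1,00--1
  m4: -0-0-,001--
  m5: -0-0-,00--1,001--
  m6: 0-11-,001--
  m7: 0--11,0-11-,00--1,001--
  m8: --00- ←essential
  m9: --00-,0-0-1
  m11: 0--11,0-0-1
  m14: 0-11- ←essential
  m15: -1111,0--11,0-11-
  m16: --00-,-0-0-,1--0-,100--
  m17: --00-,-0-0-,-00-1,1--0-,100--
  m18: 100-- ←essential
  m19: -00-1,100--
  m20: -0-0-,1--0-
  m21: -0-0-,1--0-
  m24: --00-,1--0-
  m25: --00-,1--0-
  m28: 1--0- ←essential
  m29: 1--0-,111-1
  m31: -1111,111-1
Essential: --00-, 0-11-, 1--0-, 100--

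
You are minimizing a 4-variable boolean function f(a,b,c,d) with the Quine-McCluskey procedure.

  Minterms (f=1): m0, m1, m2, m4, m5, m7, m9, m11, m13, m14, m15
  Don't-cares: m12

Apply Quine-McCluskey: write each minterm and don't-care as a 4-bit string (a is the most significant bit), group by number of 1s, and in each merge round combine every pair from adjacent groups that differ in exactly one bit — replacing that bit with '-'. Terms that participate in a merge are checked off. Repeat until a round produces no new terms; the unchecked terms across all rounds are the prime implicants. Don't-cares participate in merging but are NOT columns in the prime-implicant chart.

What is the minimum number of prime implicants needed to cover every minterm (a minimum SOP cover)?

[col 0] 0000*, 0001*, 0010*, 0100*, 0101*, 0111*, 1001*, 1011*, 1100*, 1101*, 1110*, 1111*
[col 1] -001*, -100*, -101*, -111*, 0-00*, 0-01*, 00-0, 000-*, 01-1*, 010-*, 1-01*, 1-11*, 10-1*, 11-0*, 11-1*, 110-*, 111-*
[col 2] --01, -1-1, -10-, 0-0-, 1--1, 11--
Prime implicants: --01, -1-1, -10-, 0-0-, 00-0, 1--1, 11--
PI chart (minterm → PIs covering it):
  0 | 0-0-,00-0
  1 | --01,0-0-
  2 | 00-0  (sole → essential)
  4 | -10-,0-0-
  5 | --01,-1-1,-10-,0-0-
  7 | -1-1  (sole → essential)
  9 | --01,1--1
  11 | 1--1  (sole → essential)
  13 | --01,-1-1,-10-,1--1,11--
  14 | 11--  (sole → essential)
  15 | -1-1,1--1,11--
Essential prime implicants: -1-1, 00-0, 1--1, 11--
Petrick residual → 0-0-
Minimum SOP uses 5 PIs: bd + a'c' + a'b'd' + ad + ab

5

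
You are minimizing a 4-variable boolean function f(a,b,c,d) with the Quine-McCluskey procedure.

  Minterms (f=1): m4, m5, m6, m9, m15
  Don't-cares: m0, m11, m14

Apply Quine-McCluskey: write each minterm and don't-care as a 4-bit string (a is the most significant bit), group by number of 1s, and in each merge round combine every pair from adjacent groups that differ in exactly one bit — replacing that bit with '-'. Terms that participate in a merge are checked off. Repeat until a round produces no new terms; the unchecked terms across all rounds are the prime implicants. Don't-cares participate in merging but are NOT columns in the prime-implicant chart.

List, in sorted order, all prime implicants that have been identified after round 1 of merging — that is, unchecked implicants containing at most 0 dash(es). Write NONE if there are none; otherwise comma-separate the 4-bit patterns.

NONE

[col 0] 0000*, 0100*, 0101*, 0110*, 1001*, 1011*, 1110*, 1111*
[col 1] -110, 0-00, 01-0, 010-, 1-11, 10-1, 111-
Prime implicants: -110, 0-00, 01-0, 010-, 1-11, 10-1, 111-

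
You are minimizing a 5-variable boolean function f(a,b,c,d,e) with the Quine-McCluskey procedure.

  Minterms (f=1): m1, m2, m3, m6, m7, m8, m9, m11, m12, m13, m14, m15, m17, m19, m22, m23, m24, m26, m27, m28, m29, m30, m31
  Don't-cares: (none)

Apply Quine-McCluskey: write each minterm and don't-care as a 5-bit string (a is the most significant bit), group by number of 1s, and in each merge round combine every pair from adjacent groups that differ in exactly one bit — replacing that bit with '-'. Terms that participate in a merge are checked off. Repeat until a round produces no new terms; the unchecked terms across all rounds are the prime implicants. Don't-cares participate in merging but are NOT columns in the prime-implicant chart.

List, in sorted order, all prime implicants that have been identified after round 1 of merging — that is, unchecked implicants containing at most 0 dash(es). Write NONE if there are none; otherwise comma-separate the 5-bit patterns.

[col 0] 00001*, 00010*, 00011*, 00110*, 00111*, 01000*, 01001*, 01011*, 01100*, 01101*, 01110*, 01111*, 10001*, 10011*, 10110*, 10111*, 11000*, 11010*, 11011*, 11100*, 11101*, 11110*, 11111*
[col 1] -0001*, -0011*, -0110*, -0111*, -1000*, -1011*, -1100*, -1101*, -1110*, -1111*, 0-001*, 0-011*, 0-110*, 0-111*, 00-10*, 00-11*, 000-1*, 0001-*, 0011-*, 01-00*, 01-01*, 01-11*, 010-1*, 0100-*, 011-0*, 011-1*, 0110-*, 0111-*, 1-011*, 1-110*, 1-111*, 10-11*, 100-1*, 1011-*, 11-00*, 11-10*, 11-11*, 110-0*, 1101-*, 111-0*, 111-1*, 1110-*, 1111-*
[col 2] --011*, --110*, --111*, -0-11*, -00-1, -011-*, -1-00, -1-11*, -11-0*, -11-1*, -110-*, -111-*, 0--11*, 0-0-1, 0-11-*, 00-1-, 01--1, 01-0-, 011--*, 1--11*, 1-11-*, 11--0, 11-1-, 111--*
[col 3] ---11, --11-, -11--
Prime implicants: ---11, --11-, -00-1, -1-00, -11--, 0-0-1, 00-1-, 01--1, 01-0-, 11--0, 11-1-

NONE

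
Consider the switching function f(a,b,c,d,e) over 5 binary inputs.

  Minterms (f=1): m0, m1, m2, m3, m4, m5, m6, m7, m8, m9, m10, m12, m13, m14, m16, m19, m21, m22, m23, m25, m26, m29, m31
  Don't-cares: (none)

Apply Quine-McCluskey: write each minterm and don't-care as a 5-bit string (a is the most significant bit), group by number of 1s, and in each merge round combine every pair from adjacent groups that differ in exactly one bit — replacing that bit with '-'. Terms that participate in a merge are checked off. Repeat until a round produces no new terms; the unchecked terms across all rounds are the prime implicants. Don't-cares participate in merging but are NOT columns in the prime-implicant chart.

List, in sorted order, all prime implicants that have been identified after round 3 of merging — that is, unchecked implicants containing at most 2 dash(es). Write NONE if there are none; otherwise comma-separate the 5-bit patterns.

--101, -0-11, -0000, -01-1, -011-, -1-01, -1010, 1-1-1

size-2^0 implicants → 00000(✓)  00001(✓)  00010(✓)  00011(✓)  00100(✓)  00101(✓)  00110(✓)  00111(✓)  01000(✓)  01001(✓)  01010(✓)  01100(✓)  01101(✓)  01110(✓)  10000(✓)  10011(✓)  10101(✓)  10110(✓)  10111(✓)  11001(✓)  11010(✓)  11101(✓)  11111(✓)
size-2^1 implicants → -0000  -0011(✓)  -0101(✓)  -0110(✓)  -0111(✓)  -1001(✓)  -1010  -1101(✓)  0-000(✓)  0-001(✓)  0-010(✓)  0-100(✓)  0-101(✓)  0-110(✓)  00-00(✓)  00-01(✓)  00-10(✓)  00-11(✓)  000-0(✓)  000-1(✓)  0000-(✓)  0001-(✓)  001-0(✓)  001-1(✓)  0010-(✓)  0011-(✓)  01-00(✓)  01-01(✓)  01-10(✓)  010-0(✓)  0100-(✓)  011-0(✓)  0110-(✓)  1-101(✓)  1-111(✓)  10-11(✓)  101-1(✓)  1011-(✓)  11-01(✓)  111-1(✓)
size-2^2 implicants → --101  -0-11  -01-1  -011-  -1-01  0--00(✓)  0--01(✓)  0--10(✓)  0-0-0(✓)  0-00-(✓)  0-1-0(✓)  0-10-(✓)  00--0(✓)  00--1(✓)  00-0-(✓)  00-1-(✓)  000--(✓)  001--(✓)  01--0(✓)  01-0-(✓)  1-1-1
size-2^3 implicants → 0---0  0--0-  00---
Unchecked terms (primes): --101, -0-11, -0000, -01-1, -011-, -1-01, -1010, 0---0, 0--0-, 00---, 1-1-1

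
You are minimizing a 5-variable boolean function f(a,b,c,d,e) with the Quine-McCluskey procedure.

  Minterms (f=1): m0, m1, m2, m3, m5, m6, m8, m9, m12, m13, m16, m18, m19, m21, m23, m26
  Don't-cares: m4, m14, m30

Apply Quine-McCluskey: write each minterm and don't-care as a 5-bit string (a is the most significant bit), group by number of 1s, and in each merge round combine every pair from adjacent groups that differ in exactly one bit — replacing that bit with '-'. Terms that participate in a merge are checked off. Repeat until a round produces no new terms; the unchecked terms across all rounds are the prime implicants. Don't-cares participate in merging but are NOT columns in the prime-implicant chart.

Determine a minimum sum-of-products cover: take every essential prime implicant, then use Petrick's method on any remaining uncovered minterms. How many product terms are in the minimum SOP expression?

6

size-2^0 implicants → 00000(✓)  00001(✓)  00010(✓)  00011(✓)  00100(✓)  00101(✓)  00110(✓)  01000(✓)  01001(✓)  01100(✓)  01101(✓)  01110(✓)  10000(✓)  10010(✓)  10011(✓)  10101(✓)  10111(✓)  11010(✓)  11110(✓)
size-2^1 implicants → -0000(✓)  -0010(✓)  -0011(✓)  -0101  -1110  0-000(✓)  0-001(✓)  0-100(✓)  0-101(✓)  0-110(✓)  00-00(✓)  00-01(✓)  00-10(✓)  000-0(✓)  000-1(✓)  0000-(✓)  0001-(✓)  001-0(✓)  0010-(✓)  01-00(✓)  01-01(✓)  0100-(✓)  011-0(✓)  0110-(✓)  1-010  10-11  100-0(✓)  1001-(✓)  101-1  11-10
size-2^2 implicants → -00-0  -001-  0--00(✓)  0--01(✓)  0-00-(✓)  0-1-0  0-10-(✓)  00--0  00-0-(✓)  000--  01-0-(✓)
size-2^3 implicants → 0--0-
Unchecked terms (primes): -00-0, -001-, -0101, -1110, 0--0-, 0-1-0, 00--0, 000--, 1-010, 10-11, 101-1, 11-10
Minterm coverage:
  m0 ⊆ -00-0,0--0-,00--0,000--
  m1 ⊆ 0--0-,000--
  m2 ⊆ -00-0,-001-,00--0,000--
  m3 ⊆ -001-,000--
  m5 ⊆ -0101,0--0-
  m6 ⊆ 0-1-0,00--0
  m8 ⊆ 0--0- [E]
  m9 ⊆ 0--0- [E]
  m12 ⊆ 0--0-,0-1-0
  m13 ⊆ 0--0- [E]
  m16 ⊆ -00-0 [E]
  m18 ⊆ -00-0,-001-,1-010
  m19 ⊆ -001-,10-11
  m21 ⊆ -0101,101-1
  m23 ⊆ 10-11,101-1
  m26 ⊆ 1-010,11-10
E = {-00-0, 0--0-}
Petrick residual → -001-, 0-1-0, 1-010, 101-1
Cover = b'c'e' + b'c'd + a'd' + a'ce' + ac'de' + ab'ce  |cover|=6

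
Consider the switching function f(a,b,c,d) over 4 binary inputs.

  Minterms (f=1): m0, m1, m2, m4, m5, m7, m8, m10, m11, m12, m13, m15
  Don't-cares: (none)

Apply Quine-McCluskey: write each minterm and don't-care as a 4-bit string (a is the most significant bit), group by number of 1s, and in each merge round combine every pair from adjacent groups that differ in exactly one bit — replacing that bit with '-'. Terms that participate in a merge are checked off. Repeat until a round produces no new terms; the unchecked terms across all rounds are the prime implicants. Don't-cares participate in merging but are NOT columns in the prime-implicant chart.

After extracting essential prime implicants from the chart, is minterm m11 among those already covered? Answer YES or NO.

size-2^0 implicants → 0000(✓)  0001(✓)  0010(✓)  0100(✓)  0101(✓)  0111(✓)  1000(✓)  1010(✓)  1011(✓)  1100(✓)  1101(✓)  1111(✓)
size-2^1 implicants → -000(✓)  -010(✓)  -100(✓)  -101(✓)  -111(✓)  0-00(✓)  0-01(✓)  00-0(✓)  000-(✓)  01-1(✓)  010-(✓)  1-00(✓)  1-11  10-0(✓)  101-  11-1(✓)  110-(✓)
size-2^2 implicants → --00  -0-0  -1-1  -10-  0-0-
Unchecked terms (primes): --00, -0-0, -1-1, -10-, 0-0-, 1-11, 101-
Minterm coverage:
  m0 ⊆ --00,-0-0,0-0-
  m1 ⊆ 0-0- [E]
  m2 ⊆ -0-0 [E]
  m4 ⊆ --00,-10-,0-0-
  m5 ⊆ -1-1,-10-,0-0-
  m7 ⊆ -1-1 [E]
  m8 ⊆ --00,-0-0
  m10 ⊆ -0-0,101-
  m11 ⊆ 1-11,101-
  m12 ⊆ --00,-10-
  m13 ⊆ -1-1,-10-
  m15 ⊆ -1-1,1-11
E = {-0-0, -1-1, 0-0-}

NO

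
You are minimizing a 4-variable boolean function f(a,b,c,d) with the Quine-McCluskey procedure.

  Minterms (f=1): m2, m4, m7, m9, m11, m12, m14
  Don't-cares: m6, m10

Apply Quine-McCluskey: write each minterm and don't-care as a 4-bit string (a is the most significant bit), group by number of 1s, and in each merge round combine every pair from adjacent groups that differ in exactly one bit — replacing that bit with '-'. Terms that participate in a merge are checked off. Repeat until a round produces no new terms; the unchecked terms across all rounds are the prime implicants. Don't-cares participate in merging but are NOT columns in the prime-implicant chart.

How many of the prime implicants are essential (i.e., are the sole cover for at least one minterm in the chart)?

4

size-2^0 implicants → 0010(✓)  0100(✓)  0110(✓)  0111(✓)  1001(✓)  1010(✓)  1011(✓)  1100(✓)  1110(✓)
size-2^1 implicants → -010(✓)  -100(✓)  -110(✓)  0-10(✓)  01-0(✓)  011-  1-10(✓)  10-1  101-  11-0(✓)
size-2^2 implicants → --10  -1-0
Unchecked terms (primes): --10, -1-0, 011-, 10-1, 101-
Minterm coverage:
  m2 ⊆ --10 [E]
  m4 ⊆ -1-0 [E]
  m7 ⊆ 011- [E]
  m9 ⊆ 10-1 [E]
  m11 ⊆ 10-1,101-
  m12 ⊆ -1-0 [E]
  m14 ⊆ --10,-1-0
E = {--10, -1-0, 011-, 10-1}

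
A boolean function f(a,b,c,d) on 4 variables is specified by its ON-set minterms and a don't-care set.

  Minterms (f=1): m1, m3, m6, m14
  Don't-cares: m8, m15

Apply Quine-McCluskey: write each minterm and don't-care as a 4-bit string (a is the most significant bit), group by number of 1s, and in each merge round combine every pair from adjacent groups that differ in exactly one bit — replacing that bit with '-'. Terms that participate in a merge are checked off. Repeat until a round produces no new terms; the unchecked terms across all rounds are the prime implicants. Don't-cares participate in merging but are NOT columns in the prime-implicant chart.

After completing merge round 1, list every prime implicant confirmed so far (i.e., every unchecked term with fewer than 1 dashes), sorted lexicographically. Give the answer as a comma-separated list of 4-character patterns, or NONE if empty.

1000

[col 0] 0001*, 0011*, 0110*, 1000, 1110*, 1111*
[col 1] -110, 00-1, 111-
Prime implicants: -110, 00-1, 1000, 111-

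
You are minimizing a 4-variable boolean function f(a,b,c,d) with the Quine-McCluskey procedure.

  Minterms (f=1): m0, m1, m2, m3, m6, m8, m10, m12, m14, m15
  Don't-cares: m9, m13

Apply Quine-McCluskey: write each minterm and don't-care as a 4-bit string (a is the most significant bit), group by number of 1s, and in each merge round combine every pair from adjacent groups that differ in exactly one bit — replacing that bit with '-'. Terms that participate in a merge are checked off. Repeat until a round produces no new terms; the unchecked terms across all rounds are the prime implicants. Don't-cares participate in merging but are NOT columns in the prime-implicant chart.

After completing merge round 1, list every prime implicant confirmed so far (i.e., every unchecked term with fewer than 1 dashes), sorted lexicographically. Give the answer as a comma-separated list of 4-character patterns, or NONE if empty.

size-2^0 implicants → 0000(✓)  0001(✓)  0010(✓)  0011(✓)  0110(✓)  1000(✓)  1001(✓)  1010(✓)  1100(✓)  1101(✓)  1110(✓)  1111(✓)
size-2^1 implicants → -000(✓)  -001(✓)  -010(✓)  -110(✓)  0-10(✓)  00-0(✓)  00-1(✓)  000-(✓)  001-(✓)  1-00(✓)  1-01(✓)  1-10(✓)  10-0(✓)  100-(✓)  11-0(✓)  11-1(✓)  110-(✓)  111-(✓)
size-2^2 implicants → --10  -0-0  -00-  00--  1--0  1-0-  11--
Unchecked terms (primes): --10, -0-0, -00-, 00--, 1--0, 1-0-, 11--

NONE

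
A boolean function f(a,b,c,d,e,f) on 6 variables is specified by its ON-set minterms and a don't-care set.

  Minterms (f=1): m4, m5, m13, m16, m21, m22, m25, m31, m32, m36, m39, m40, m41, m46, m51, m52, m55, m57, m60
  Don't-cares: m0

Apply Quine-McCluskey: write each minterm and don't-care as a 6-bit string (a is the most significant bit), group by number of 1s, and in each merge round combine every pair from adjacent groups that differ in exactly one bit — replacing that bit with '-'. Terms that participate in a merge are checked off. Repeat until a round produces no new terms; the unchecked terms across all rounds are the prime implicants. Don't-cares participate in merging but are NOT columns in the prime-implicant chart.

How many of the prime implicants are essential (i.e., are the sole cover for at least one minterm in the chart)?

10

Round 0: 000000✓ 000100✓ 000101✓ 001101✓ 010000✓ 010101✓ 010110 011001✓ 011111 100000✓ 100100✓ 100111✓ 101000✓ 101001✓ 101110 110011✓ 110100✓ 110111✓ 111001✓ 111100✓
Round 1: -00000✓ -00100✓ -11001 0-0000 0-0101 00-101 000-00✓ 00010- 1-0100 1-0111 1-1001 10-000 100-00✓ 10100- 11-100 110-11
Round 2: -00-00
PIs = {-00-00, -11001, 0-0000, 0-0101, 00-101, 00010-, 010110, 011111, 1-0100, 1-0111, 1-1001, 10-000, 10100-, 101110, 11-100, 110-11}
Coverage chart:
  m4: -00-00,00010-
  m5: 0-0101,00-101,00010-
  m13: 00-101 ←essential
  m16: 0-0000 ←essential
  m21: 0-0101 ←essential
  m22: 010110 ←essential
  m25: -11001 ←essential
  m31: 011111 ←essential
  m32: -00-00,10-000
  m36: -00-00,1-0100
  m39: 1-0111 ←essential
  m40: 10-000,10100-
  m41: 1-1001,10100-
  m46: 101110 ←essential
  m51: 110-11 ←essential
  m52: 1-0100,11-100
  m55: 1-0111,110-11
  m57: -11001,1-1001
  m60: 11-100 ←essential
Essential: -11001, 0-0000, 0-0101, 00-101, 010110, 011111, 1-0111, 101110, 11-100, 110-11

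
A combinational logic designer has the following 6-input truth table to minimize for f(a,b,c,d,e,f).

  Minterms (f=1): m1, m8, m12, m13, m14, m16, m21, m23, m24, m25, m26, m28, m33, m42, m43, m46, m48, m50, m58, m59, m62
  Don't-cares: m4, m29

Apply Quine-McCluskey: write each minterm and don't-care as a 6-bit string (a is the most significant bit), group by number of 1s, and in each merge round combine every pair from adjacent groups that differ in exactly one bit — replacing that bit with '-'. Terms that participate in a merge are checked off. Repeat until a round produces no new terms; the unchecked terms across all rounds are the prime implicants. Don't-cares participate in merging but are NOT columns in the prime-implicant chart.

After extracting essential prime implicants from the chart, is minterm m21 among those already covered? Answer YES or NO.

size-2^0 implicants → 000001(✓)  000100(✓)  001000(✓)  001100(✓)  001101(✓)  001110(✓)  010000(✓)  010101(✓)  010111(✓)  011000(✓)  011001(✓)  011010(✓)  011100(✓)  011101(✓)  100001(✓)  101010(✓)  101011(✓)  101110(✓)  110000(✓)  110010(✓)  111010(✓)  111011(✓)  111110(✓)
size-2^1 implicants → -00001  -01110  -10000  -11010  0-1000(✓)  0-1100(✓)  0-1101(✓)  00-100  001-00(✓)  0011-0  00110-(✓)  01-000  01-101  0101-1  011-00(✓)  011-01(✓)  0110-0  01100-(✓)  01110-(✓)  1-1010(✓)  1-1011(✓)  1-1110(✓)  101-10(✓)  10101-(✓)  11-010  1100-0  111-10(✓)  11101-(✓)
size-2^2 implicants → 0-1-00  0-110-  011-0-  1-1-10  1-101-
Unchecked terms (primes): -00001, -01110, -10000, -11010, 0-1-00, 0-110-, 00-100, 0011-0, 01-000, 01-101, 0101-1, 011-0-, 0110-0, 1-1-10, 1-101-, 11-010, 1100-0
Minterm coverage:
  m1 ⊆ -00001 [E]
  m8 ⊆ 0-1-00 [E]
  m12 ⊆ 0-1-00,0-110-,00-100,0011-0
  m13 ⊆ 0-110- [E]
  m14 ⊆ -01110,0011-0
  m16 ⊆ -10000,01-000
  m21 ⊆ 01-101,0101-1
  m23 ⊆ 0101-1 [E]
  m24 ⊆ 0-1-00,01-000,011-0-,0110-0
  m25 ⊆ 011-0- [E]
  m26 ⊆ -11010,0110-0
  m28 ⊆ 0-1-00,0-110-,011-0-
  m33 ⊆ -00001 [E]
  m42 ⊆ 1-1-10,1-101-
  m43 ⊆ 1-101- [E]
  m46 ⊆ -01110,1-1-10
  m48 ⊆ -10000,1100-0
  m50 ⊆ 11-010,1100-0
  m58 ⊆ -11010,1-1-10,1-101-,11-010
  m59 ⊆ 1-101- [E]
  m62 ⊆ 1-1-10 [E]
E = {-00001, 0-1-00, 0-110-, 0101-1, 011-0-, 1-1-10, 1-101-}

YES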